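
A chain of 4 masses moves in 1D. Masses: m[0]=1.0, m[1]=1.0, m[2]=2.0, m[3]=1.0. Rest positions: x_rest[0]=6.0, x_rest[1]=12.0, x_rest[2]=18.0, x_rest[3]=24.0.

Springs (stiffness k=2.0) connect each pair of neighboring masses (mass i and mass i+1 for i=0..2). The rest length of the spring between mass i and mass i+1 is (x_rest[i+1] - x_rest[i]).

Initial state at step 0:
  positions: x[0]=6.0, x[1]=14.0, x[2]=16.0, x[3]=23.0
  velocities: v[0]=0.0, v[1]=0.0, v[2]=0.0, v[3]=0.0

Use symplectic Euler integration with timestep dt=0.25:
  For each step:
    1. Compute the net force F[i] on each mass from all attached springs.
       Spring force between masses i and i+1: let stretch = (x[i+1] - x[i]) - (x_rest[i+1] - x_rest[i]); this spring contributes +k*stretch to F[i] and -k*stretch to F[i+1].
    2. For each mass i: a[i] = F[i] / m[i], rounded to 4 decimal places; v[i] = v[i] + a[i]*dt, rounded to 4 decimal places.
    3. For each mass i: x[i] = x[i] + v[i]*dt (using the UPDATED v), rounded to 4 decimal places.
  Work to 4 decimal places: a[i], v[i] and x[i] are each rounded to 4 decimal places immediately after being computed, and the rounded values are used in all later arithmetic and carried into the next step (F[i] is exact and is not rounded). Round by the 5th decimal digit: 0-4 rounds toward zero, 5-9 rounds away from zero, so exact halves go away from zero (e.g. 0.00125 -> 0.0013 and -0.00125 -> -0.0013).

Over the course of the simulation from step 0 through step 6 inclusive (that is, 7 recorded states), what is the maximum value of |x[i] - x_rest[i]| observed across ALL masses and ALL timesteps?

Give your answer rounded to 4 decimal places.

Step 0: x=[6.0000 14.0000 16.0000 23.0000] v=[0.0000 0.0000 0.0000 0.0000]
Step 1: x=[6.2500 13.2500 16.3125 22.8750] v=[1.0000 -3.0000 1.2500 -0.5000]
Step 2: x=[6.6250 12.0078 16.8438 22.6797] v=[1.5000 -4.9688 2.1250 -0.7813]
Step 3: x=[6.9229 10.6973 17.4376 22.5049] v=[1.1914 -5.2422 2.3750 -0.6993]
Step 4: x=[6.9426 9.7575 17.9268 22.4467] v=[0.0786 -3.7593 1.9568 -0.2330]
Step 5: x=[6.5641 9.4870 18.1879 22.5735] v=[-1.5140 -1.0821 1.0445 0.5071]
Step 6: x=[5.8010 9.9387 18.1793 22.9021] v=[-3.0526 1.8069 -0.0343 1.3143]
Max displacement = 2.5130

Answer: 2.5130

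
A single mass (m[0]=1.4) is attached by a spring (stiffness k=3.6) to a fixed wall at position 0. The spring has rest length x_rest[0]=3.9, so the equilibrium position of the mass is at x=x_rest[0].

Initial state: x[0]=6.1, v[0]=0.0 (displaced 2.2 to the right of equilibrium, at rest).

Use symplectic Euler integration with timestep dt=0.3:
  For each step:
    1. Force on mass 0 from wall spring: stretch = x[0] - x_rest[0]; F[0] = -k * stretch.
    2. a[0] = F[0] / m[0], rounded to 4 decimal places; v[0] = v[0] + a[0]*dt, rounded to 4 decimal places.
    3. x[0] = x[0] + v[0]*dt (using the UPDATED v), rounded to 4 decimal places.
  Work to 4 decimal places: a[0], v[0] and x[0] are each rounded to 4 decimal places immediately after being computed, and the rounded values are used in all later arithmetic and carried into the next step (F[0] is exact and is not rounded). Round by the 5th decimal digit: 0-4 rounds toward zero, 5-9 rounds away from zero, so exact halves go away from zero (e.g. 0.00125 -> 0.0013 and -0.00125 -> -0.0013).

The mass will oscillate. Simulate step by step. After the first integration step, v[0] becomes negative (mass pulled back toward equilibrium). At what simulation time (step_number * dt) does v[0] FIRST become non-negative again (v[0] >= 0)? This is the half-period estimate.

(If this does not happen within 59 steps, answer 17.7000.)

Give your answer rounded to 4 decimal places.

Answer: 2.1000

Derivation:
Step 0: x=[6.1000] v=[0.0000]
Step 1: x=[5.5909] v=[-1.6971]
Step 2: x=[4.6905] v=[-3.0015]
Step 3: x=[3.6071] v=[-3.6113]
Step 4: x=[2.5915] v=[-3.3853]
Step 5: x=[1.8787] v=[-2.3759]
Step 6: x=[1.6337] v=[-0.8166]
Step 7: x=[1.9132] v=[0.9317]
First v>=0 after going negative at step 7, time=2.1000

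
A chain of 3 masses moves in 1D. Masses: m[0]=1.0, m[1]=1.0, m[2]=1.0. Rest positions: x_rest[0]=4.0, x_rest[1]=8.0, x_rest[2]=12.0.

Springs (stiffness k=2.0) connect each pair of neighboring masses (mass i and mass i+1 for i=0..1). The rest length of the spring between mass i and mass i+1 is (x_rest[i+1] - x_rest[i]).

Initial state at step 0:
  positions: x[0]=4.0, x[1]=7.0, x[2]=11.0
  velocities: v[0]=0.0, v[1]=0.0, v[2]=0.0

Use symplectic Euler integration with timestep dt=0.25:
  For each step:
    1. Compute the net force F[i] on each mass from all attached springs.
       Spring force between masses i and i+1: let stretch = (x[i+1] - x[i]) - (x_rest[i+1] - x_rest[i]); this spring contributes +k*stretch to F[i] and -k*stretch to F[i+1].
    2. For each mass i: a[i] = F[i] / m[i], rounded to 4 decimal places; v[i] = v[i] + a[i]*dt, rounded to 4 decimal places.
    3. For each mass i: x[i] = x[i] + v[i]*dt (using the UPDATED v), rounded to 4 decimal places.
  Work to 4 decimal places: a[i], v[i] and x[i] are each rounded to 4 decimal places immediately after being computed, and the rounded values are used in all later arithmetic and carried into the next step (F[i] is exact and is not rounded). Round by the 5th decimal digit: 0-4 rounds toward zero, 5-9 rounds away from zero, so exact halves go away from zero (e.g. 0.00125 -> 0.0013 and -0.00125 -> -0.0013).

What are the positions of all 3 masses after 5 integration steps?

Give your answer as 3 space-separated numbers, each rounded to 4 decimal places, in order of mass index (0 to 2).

Step 0: x=[4.0000 7.0000 11.0000] v=[0.0000 0.0000 0.0000]
Step 1: x=[3.8750 7.1250 11.0000] v=[-0.5000 0.5000 0.0000]
Step 2: x=[3.6563 7.3281 11.0156] v=[-0.8750 0.8125 0.0625]
Step 3: x=[3.3965 7.5332 11.0703] v=[-1.0391 0.8204 0.2188]
Step 4: x=[3.1538 7.6634 11.1829] v=[-0.9708 0.5206 0.4503]
Step 5: x=[2.9748 7.6698 11.3556] v=[-0.7160 0.0256 0.6906]

Answer: 2.9748 7.6698 11.3556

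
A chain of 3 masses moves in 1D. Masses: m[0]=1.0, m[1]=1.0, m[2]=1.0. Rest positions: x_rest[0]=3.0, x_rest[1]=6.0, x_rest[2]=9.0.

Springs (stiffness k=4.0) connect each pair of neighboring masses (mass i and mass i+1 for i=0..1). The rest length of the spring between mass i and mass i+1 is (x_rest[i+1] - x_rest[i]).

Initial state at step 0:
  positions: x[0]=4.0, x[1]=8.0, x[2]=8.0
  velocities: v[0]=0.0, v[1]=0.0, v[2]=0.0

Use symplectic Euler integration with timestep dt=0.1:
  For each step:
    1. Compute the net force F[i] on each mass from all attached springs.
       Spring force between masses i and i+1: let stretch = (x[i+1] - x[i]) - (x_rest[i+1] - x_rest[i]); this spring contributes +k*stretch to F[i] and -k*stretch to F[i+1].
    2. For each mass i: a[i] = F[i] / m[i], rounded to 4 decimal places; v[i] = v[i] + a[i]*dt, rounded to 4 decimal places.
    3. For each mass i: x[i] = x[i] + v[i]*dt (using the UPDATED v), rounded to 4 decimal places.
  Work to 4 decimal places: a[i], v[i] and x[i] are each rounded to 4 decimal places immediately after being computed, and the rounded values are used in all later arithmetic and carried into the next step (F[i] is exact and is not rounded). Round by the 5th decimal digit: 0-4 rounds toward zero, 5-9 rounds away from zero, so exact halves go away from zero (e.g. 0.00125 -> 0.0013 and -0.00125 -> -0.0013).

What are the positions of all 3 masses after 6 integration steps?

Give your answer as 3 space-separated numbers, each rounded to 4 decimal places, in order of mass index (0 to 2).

Answer: 4.3655 5.8026 9.8320

Derivation:
Step 0: x=[4.0000 8.0000 8.0000] v=[0.0000 0.0000 0.0000]
Step 1: x=[4.0400 7.8400 8.1200] v=[0.4000 -1.6000 1.2000]
Step 2: x=[4.1120 7.5392 8.3488] v=[0.7200 -3.0080 2.2880]
Step 3: x=[4.2011 7.1337 8.6652] v=[0.8909 -4.0550 3.1642]
Step 4: x=[4.2875 6.6722 9.0404] v=[0.8639 -4.6154 3.7516]
Step 5: x=[4.3493 6.2100 9.4408] v=[0.6178 -4.6220 4.0043]
Step 6: x=[4.3655 5.8026 9.8320] v=[0.1621 -4.0740 3.9120]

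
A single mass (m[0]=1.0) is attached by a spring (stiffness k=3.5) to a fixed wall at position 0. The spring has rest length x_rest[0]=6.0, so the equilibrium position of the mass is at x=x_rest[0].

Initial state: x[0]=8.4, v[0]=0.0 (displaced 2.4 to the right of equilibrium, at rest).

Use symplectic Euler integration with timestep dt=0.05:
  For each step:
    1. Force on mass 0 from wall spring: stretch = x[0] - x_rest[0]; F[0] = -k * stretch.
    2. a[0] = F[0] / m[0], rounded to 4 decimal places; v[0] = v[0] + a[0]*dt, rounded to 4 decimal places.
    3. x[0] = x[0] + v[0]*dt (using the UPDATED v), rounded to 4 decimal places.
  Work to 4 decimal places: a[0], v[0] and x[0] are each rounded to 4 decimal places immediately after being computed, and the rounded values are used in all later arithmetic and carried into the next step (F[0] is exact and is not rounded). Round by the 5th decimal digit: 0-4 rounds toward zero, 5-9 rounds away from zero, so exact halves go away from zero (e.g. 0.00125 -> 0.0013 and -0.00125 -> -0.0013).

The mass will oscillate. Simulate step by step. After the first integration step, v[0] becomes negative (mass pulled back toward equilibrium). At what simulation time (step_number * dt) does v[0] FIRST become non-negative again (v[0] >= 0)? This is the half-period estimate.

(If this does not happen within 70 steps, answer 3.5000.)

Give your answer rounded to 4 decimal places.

Answer: 1.7000

Derivation:
Step 0: x=[8.4000] v=[0.0000]
Step 1: x=[8.3790] v=[-0.4200]
Step 2: x=[8.3372] v=[-0.8363]
Step 3: x=[8.2749] v=[-1.2453]
Step 4: x=[8.1927] v=[-1.6434]
Step 5: x=[8.0913] v=[-2.0271]
Step 6: x=[7.9716] v=[-2.3931]
Step 7: x=[7.8347] v=[-2.7381]
Step 8: x=[7.6817] v=[-3.0592]
Step 9: x=[7.5140] v=[-3.3535]
Step 10: x=[7.3331] v=[-3.6185]
Step 11: x=[7.1405] v=[-3.8518]
Step 12: x=[6.9379] v=[-4.0514]
Step 13: x=[6.7271] v=[-4.2155]
Step 14: x=[6.5100] v=[-4.3427]
Step 15: x=[6.2884] v=[-4.4320]
Step 16: x=[6.0643] v=[-4.4825]
Step 17: x=[5.8396] v=[-4.4938]
Step 18: x=[5.6163] v=[-4.4657]
Step 19: x=[5.3964] v=[-4.3986]
Step 20: x=[5.1818] v=[-4.2930]
Step 21: x=[4.9743] v=[-4.1498]
Step 22: x=[4.7758] v=[-3.9703]
Step 23: x=[4.5880] v=[-3.7561]
Step 24: x=[4.4126] v=[-3.5090]
Step 25: x=[4.2510] v=[-3.2312]
Step 26: x=[4.1047] v=[-2.9251]
Step 27: x=[3.9750] v=[-2.5934]
Step 28: x=[3.8631] v=[-2.2390]
Step 29: x=[3.7699] v=[-1.8650]
Step 30: x=[3.6962] v=[-1.4747]
Step 31: x=[3.6426] v=[-1.0715]
Step 32: x=[3.6097] v=[-0.6590]
Step 33: x=[3.5977] v=[-0.2407]
Step 34: x=[3.6067] v=[0.1797]
First v>=0 after going negative at step 34, time=1.7000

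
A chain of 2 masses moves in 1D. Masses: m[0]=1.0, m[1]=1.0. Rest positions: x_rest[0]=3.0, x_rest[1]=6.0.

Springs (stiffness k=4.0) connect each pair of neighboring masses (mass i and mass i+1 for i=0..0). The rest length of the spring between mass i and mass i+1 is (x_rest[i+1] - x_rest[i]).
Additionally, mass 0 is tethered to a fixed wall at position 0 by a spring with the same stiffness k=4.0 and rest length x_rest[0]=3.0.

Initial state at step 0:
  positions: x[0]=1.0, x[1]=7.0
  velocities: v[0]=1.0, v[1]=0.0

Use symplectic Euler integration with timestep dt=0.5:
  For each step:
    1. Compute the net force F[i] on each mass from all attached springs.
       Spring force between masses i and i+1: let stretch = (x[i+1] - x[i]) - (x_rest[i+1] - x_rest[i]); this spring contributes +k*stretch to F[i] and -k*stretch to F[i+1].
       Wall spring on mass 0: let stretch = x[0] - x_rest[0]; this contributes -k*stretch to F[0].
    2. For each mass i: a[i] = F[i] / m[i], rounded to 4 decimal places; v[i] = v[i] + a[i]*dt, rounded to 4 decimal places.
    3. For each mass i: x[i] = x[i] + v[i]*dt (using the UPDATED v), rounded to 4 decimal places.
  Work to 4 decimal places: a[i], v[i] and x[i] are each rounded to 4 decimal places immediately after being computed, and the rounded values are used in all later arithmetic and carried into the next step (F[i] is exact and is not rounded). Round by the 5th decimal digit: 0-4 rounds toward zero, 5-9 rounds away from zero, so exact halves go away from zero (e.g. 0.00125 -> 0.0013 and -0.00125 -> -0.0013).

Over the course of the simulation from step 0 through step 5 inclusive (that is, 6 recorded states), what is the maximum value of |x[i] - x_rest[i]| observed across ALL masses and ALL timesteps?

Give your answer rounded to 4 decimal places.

Answer: 3.5000

Derivation:
Step 0: x=[1.0000 7.0000] v=[1.0000 0.0000]
Step 1: x=[6.5000 4.0000] v=[11.0000 -6.0000]
Step 2: x=[3.0000 6.5000] v=[-7.0000 5.0000]
Step 3: x=[0.0000 8.5000] v=[-6.0000 4.0000]
Step 4: x=[5.5000 5.0000] v=[11.0000 -7.0000]
Step 5: x=[5.0000 5.0000] v=[-1.0000 0.0000]
Max displacement = 3.5000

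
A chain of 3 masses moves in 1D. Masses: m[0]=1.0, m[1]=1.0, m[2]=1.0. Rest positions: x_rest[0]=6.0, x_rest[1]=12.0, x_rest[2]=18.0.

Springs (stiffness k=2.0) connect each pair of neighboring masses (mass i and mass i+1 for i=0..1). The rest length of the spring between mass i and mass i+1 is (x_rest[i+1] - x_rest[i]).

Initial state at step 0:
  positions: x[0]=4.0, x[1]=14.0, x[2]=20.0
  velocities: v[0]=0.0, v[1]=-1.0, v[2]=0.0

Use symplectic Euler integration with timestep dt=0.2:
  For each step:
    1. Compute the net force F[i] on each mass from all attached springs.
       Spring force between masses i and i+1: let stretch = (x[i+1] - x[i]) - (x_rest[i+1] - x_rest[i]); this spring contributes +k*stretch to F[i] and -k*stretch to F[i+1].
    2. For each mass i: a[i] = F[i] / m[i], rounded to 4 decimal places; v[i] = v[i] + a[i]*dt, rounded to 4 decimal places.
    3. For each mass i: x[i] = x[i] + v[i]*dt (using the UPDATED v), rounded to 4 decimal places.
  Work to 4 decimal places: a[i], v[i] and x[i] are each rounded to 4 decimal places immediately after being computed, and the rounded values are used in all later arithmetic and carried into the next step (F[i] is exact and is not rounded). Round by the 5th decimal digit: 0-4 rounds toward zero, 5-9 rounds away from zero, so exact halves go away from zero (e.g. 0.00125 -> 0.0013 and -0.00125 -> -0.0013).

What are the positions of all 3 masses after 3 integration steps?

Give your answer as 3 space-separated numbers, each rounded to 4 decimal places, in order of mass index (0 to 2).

Step 0: x=[4.0000 14.0000 20.0000] v=[0.0000 -1.0000 0.0000]
Step 1: x=[4.3200 13.4800 20.0000] v=[1.6000 -2.6000 0.0000]
Step 2: x=[4.8928 12.7488 19.9584] v=[2.8640 -3.6560 -0.2080]
Step 3: x=[5.6141 11.9659 19.8200] v=[3.6064 -3.9146 -0.6918]

Answer: 5.6141 11.9659 19.8200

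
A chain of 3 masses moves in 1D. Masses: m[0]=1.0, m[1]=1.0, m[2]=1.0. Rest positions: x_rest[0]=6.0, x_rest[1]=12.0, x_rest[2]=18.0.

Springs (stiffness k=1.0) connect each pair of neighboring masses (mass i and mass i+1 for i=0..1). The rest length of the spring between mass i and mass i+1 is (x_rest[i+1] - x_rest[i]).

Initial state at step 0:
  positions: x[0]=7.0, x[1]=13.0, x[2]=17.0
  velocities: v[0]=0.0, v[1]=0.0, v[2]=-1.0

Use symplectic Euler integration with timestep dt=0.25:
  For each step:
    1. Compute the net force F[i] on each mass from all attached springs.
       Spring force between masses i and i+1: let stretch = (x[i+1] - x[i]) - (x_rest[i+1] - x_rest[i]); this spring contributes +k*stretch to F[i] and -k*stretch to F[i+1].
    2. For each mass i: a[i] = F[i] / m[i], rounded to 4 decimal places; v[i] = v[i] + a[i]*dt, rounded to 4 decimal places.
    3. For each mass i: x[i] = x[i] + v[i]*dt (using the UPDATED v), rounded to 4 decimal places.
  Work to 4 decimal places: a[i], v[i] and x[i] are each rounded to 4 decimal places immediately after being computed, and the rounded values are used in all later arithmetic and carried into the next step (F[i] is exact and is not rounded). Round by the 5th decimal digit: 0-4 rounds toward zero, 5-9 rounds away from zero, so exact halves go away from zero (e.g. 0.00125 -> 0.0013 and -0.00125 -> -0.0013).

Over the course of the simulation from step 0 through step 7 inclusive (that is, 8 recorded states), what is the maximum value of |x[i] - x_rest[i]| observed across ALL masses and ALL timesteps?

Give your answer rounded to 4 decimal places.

Step 0: x=[7.0000 13.0000 17.0000] v=[0.0000 0.0000 -1.0000]
Step 1: x=[7.0000 12.8750 16.8750] v=[0.0000 -0.5000 -0.5000]
Step 2: x=[6.9922 12.6328 16.8750] v=[-0.0313 -0.9688 0.0000]
Step 3: x=[6.9619 12.3032 16.9849] v=[-0.1212 -1.3184 0.4395]
Step 4: x=[6.8904 11.9324 17.1772] v=[-0.2859 -1.4833 0.7691]
Step 5: x=[6.7591 11.5743 17.4167] v=[-0.5254 -1.4326 0.9579]
Step 6: x=[6.5537 11.2804 17.6660] v=[-0.8216 -1.1758 0.9973]
Step 7: x=[6.2687 11.0901 17.8912] v=[-1.1399 -0.7611 0.9009]
Max displacement = 1.1250

Answer: 1.1250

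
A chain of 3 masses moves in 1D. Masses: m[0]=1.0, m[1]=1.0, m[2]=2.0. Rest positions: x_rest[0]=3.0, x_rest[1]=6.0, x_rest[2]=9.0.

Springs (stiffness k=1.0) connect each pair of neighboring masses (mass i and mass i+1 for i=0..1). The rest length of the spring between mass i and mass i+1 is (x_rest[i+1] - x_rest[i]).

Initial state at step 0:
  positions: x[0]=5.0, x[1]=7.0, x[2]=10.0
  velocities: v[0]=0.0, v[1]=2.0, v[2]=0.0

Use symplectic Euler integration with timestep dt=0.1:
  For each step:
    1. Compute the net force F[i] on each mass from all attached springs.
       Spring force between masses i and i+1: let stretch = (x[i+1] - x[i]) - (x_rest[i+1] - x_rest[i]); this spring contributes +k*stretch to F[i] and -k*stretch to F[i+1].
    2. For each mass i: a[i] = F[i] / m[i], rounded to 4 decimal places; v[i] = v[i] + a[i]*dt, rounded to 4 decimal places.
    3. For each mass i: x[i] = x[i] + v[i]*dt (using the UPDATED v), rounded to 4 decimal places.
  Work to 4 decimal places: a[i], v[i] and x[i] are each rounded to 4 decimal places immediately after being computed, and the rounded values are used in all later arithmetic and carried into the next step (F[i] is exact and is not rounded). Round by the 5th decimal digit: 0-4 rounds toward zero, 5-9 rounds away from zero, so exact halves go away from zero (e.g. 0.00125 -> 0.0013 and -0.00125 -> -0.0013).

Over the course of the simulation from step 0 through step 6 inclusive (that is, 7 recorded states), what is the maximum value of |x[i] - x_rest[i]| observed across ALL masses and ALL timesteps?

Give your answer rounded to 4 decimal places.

Step 0: x=[5.0000 7.0000 10.0000] v=[0.0000 2.0000 0.0000]
Step 1: x=[4.9900 7.2100 10.0000] v=[-0.1000 2.1000 0.0000]
Step 2: x=[4.9722 7.4257 10.0011] v=[-0.1780 2.1570 0.0105]
Step 3: x=[4.9489 7.6426 10.0043] v=[-0.2327 2.1692 0.0317]
Step 4: x=[4.9226 7.8562 10.0107] v=[-0.2633 2.1360 0.0636]
Step 5: x=[4.8956 8.0620 10.0213] v=[-0.2699 2.0581 0.1059]
Step 6: x=[4.8703 8.2557 10.0371] v=[-0.2533 1.9374 0.1579]
Max displacement = 2.2557

Answer: 2.2557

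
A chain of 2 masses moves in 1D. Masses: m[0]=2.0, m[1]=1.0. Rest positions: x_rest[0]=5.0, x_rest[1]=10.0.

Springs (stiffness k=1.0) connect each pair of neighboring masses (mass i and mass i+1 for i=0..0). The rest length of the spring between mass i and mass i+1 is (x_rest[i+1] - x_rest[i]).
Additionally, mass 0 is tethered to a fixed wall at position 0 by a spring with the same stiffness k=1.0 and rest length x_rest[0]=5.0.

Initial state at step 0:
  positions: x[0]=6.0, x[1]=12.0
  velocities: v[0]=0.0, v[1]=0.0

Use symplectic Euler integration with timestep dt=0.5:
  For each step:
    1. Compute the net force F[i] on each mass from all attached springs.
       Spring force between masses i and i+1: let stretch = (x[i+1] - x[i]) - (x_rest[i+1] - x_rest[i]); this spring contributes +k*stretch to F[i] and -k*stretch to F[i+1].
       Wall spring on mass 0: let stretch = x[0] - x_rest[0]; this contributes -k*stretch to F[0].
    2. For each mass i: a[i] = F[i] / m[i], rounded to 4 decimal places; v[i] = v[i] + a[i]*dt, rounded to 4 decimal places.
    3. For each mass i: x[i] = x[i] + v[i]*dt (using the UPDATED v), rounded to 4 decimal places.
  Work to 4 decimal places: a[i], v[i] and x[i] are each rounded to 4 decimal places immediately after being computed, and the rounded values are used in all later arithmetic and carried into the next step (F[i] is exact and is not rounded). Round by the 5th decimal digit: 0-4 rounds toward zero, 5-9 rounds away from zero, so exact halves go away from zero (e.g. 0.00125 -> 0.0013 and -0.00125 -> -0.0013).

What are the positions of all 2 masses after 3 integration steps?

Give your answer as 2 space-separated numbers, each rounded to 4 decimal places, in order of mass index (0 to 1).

Step 0: x=[6.0000 12.0000] v=[0.0000 0.0000]
Step 1: x=[6.0000 11.7500] v=[0.0000 -0.5000]
Step 2: x=[5.9688 11.3125] v=[-0.0625 -0.8750]
Step 3: x=[5.8594 10.7891] v=[-0.2188 -1.0469]

Answer: 5.8594 10.7891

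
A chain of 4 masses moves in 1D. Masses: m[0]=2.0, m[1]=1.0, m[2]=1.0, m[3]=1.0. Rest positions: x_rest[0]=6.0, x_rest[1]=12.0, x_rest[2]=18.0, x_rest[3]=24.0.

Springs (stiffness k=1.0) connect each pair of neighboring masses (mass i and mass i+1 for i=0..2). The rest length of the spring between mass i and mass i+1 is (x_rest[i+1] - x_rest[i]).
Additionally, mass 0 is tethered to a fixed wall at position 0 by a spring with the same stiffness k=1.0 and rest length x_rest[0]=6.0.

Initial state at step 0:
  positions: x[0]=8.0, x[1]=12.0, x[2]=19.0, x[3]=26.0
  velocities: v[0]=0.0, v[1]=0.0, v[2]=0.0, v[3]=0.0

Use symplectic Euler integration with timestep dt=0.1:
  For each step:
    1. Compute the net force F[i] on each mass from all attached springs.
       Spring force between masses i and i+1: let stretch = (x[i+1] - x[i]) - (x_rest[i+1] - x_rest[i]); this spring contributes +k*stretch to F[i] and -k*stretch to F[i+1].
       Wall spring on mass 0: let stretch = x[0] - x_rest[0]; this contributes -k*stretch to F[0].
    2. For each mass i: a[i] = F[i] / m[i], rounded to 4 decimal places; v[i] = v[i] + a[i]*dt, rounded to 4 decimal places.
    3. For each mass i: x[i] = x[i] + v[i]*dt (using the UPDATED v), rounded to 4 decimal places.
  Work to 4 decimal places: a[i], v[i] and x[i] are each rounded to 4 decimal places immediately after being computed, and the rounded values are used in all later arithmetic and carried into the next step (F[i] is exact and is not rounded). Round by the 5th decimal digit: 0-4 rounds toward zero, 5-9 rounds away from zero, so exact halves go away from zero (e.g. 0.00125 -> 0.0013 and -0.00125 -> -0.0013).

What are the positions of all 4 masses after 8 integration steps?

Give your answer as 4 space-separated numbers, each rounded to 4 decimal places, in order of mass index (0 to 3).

Step 0: x=[8.0000 12.0000 19.0000 26.0000] v=[0.0000 0.0000 0.0000 0.0000]
Step 1: x=[7.9800 12.0300 19.0000 25.9900] v=[-0.2000 0.3000 0.0000 -0.1000]
Step 2: x=[7.9404 12.0892 19.0002 25.9701] v=[-0.3965 0.5920 0.0020 -0.1990]
Step 3: x=[7.8818 12.1760 19.0010 25.9405] v=[-0.5861 0.8682 0.0079 -0.2960]
Step 4: x=[7.8053 12.2881 19.0029 25.9015] v=[-0.7655 1.1213 0.0194 -0.3900]
Step 5: x=[7.7121 12.4226 19.0067 25.8535] v=[-0.9316 1.3445 0.0378 -0.4799]
Step 6: x=[7.6039 12.5758 19.0131 25.7970] v=[-1.0817 1.5319 0.0641 -0.5646]
Step 7: x=[7.4826 12.7436 19.0230 25.7327] v=[-1.2133 1.6784 0.0988 -0.6430]
Step 8: x=[7.3502 12.9216 19.0372 25.6613] v=[-1.3244 1.7802 0.1418 -0.7140]

Answer: 7.3502 12.9216 19.0372 25.6613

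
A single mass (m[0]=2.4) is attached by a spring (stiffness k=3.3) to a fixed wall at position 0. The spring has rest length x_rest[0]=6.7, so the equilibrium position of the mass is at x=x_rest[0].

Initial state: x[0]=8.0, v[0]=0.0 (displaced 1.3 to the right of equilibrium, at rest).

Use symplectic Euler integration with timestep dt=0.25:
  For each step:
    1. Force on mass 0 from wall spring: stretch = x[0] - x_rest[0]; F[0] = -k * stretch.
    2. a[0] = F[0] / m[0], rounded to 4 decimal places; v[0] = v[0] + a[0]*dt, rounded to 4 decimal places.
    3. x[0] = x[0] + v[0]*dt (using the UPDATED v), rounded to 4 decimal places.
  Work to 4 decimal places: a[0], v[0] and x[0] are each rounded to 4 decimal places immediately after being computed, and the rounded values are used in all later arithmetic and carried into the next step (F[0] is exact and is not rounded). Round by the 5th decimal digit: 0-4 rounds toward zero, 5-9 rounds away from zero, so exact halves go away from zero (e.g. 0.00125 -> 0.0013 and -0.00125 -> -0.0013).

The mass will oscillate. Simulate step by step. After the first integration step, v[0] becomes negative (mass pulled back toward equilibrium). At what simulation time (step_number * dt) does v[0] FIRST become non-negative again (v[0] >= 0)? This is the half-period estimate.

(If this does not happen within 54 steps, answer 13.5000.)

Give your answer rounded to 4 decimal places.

Answer: 2.7500

Derivation:
Step 0: x=[8.0000] v=[0.0000]
Step 1: x=[7.8883] v=[-0.4469]
Step 2: x=[7.6745] v=[-0.8554]
Step 3: x=[7.3769] v=[-1.1904]
Step 4: x=[7.0211] v=[-1.4231]
Step 5: x=[6.6377] v=[-1.5335]
Step 6: x=[6.2597] v=[-1.5121]
Step 7: x=[5.9195] v=[-1.3608]
Step 8: x=[5.6464] v=[-1.0925]
Step 9: x=[5.4638] v=[-0.7303]
Step 10: x=[5.3875] v=[-0.3054]
Step 11: x=[5.4240] v=[0.1458]
First v>=0 after going negative at step 11, time=2.7500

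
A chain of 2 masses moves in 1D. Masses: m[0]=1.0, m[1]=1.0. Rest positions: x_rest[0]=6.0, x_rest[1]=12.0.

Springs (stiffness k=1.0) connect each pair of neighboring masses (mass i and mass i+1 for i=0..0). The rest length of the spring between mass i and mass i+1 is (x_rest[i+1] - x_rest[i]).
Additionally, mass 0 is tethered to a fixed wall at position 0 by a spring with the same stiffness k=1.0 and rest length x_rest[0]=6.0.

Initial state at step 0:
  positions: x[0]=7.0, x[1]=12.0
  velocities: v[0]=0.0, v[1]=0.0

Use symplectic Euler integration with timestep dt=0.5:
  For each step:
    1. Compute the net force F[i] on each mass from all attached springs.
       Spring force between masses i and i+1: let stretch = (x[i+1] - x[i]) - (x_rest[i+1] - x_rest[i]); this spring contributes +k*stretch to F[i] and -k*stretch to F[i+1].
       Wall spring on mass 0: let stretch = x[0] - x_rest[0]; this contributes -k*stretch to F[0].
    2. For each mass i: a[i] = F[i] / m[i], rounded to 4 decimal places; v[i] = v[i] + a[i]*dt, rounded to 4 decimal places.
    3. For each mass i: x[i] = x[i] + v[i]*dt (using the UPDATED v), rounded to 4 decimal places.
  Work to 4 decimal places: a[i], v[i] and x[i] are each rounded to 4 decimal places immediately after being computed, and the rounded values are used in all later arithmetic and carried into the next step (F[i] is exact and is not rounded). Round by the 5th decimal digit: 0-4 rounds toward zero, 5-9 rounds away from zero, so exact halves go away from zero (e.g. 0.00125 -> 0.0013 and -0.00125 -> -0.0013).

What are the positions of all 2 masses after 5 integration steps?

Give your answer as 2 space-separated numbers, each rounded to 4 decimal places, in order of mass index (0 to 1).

Answer: 5.8585 12.0030

Derivation:
Step 0: x=[7.0000 12.0000] v=[0.0000 0.0000]
Step 1: x=[6.5000 12.2500] v=[-1.0000 0.5000]
Step 2: x=[5.8125 12.5625] v=[-1.3750 0.6250]
Step 3: x=[5.3594 12.6875] v=[-0.9063 0.2500]
Step 4: x=[5.3985 12.4805] v=[0.0781 -0.4141]
Step 5: x=[5.8585 12.0030] v=[0.9199 -0.9551]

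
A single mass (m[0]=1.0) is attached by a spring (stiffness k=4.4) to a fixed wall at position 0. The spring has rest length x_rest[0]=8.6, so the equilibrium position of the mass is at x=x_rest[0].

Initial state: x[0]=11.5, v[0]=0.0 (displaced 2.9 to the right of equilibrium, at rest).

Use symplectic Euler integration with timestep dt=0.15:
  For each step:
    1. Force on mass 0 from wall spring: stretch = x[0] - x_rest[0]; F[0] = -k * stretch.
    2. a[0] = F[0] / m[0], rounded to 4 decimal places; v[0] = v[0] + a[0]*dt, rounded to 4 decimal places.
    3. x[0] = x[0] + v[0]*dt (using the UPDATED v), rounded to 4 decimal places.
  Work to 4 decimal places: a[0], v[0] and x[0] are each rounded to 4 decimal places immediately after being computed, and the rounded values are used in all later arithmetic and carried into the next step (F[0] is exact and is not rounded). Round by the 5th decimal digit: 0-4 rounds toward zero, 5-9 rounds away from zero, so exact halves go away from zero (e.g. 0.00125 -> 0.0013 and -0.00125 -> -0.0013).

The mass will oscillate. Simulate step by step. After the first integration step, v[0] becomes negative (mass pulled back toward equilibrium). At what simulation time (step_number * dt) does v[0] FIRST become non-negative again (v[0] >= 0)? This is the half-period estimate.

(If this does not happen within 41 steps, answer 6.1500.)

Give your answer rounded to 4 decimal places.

Answer: 1.5000

Derivation:
Step 0: x=[11.5000] v=[0.0000]
Step 1: x=[11.2129] v=[-1.9140]
Step 2: x=[10.6671] v=[-3.6385]
Step 3: x=[9.9167] v=[-5.0028]
Step 4: x=[9.0359] v=[-5.8718]
Step 5: x=[8.1120] v=[-6.1595]
Step 6: x=[7.2364] v=[-5.8374]
Step 7: x=[6.4958] v=[-4.9374]
Step 8: x=[5.9635] v=[-3.5486]
Step 9: x=[5.6922] v=[-1.8085]
Step 10: x=[5.7088] v=[0.1106]
First v>=0 after going negative at step 10, time=1.5000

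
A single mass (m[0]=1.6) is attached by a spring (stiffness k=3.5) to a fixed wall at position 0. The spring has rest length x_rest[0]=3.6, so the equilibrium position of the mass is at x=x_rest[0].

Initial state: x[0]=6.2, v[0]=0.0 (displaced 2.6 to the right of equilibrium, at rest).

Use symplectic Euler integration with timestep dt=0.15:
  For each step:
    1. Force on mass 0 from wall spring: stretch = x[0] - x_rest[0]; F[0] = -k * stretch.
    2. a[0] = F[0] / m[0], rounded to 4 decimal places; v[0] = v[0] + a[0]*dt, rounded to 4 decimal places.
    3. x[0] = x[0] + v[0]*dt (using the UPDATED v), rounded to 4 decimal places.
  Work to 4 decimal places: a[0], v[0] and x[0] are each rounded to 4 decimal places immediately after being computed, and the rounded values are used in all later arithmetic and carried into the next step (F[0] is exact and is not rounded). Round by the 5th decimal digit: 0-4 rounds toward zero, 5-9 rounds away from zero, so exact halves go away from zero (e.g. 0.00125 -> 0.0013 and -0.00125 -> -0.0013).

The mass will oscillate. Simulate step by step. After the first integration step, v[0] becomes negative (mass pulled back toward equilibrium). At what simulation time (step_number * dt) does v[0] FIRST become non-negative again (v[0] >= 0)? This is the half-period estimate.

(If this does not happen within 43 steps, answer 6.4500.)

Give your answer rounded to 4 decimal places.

Answer: 2.2500

Derivation:
Step 0: x=[6.2000] v=[0.0000]
Step 1: x=[6.0720] v=[-0.8531]
Step 2: x=[5.8224] v=[-1.6642]
Step 3: x=[5.4634] v=[-2.3934]
Step 4: x=[5.0127] v=[-3.0048]
Step 5: x=[4.4925] v=[-3.4683]
Step 6: x=[3.9283] v=[-3.7611]
Step 7: x=[3.3480] v=[-3.8688]
Step 8: x=[2.7801] v=[-3.7861]
Step 9: x=[2.2525] v=[-3.5171]
Step 10: x=[1.7913] v=[-3.0749]
Step 11: x=[1.4191] v=[-2.4814]
Step 12: x=[1.1542] v=[-1.7658]
Step 13: x=[1.0097] v=[-0.9633]
Step 14: x=[0.9927] v=[-0.1134]
Step 15: x=[1.1040] v=[0.7421]
First v>=0 after going negative at step 15, time=2.2500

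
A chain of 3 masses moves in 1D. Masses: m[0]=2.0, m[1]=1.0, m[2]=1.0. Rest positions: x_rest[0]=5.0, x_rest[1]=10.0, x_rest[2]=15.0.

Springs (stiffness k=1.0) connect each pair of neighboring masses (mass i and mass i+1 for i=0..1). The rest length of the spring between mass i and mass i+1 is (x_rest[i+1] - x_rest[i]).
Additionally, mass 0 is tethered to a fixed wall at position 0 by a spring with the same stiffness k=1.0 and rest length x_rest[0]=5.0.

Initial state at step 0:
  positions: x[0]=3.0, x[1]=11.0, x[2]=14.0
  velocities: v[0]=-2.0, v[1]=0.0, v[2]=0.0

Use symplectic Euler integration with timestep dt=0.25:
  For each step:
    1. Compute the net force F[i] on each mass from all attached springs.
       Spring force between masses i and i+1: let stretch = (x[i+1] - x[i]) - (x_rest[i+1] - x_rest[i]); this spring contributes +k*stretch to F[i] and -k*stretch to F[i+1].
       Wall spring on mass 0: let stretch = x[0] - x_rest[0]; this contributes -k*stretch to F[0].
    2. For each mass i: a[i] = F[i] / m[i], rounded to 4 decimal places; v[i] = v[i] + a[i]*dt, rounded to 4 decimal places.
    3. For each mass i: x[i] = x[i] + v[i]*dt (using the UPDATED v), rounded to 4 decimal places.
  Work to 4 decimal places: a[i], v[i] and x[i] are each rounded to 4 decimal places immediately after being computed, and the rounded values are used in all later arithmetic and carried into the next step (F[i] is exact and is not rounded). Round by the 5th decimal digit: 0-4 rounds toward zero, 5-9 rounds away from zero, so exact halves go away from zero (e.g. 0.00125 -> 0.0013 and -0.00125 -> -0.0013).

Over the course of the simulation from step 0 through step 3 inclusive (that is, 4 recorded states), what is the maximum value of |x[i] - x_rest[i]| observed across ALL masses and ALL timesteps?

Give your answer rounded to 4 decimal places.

Step 0: x=[3.0000 11.0000 14.0000] v=[-2.0000 0.0000 0.0000]
Step 1: x=[2.6563 10.6875 14.1250] v=[-1.3750 -1.2500 0.5000]
Step 2: x=[2.4805 10.0879 14.3477] v=[-0.7031 -2.3984 0.8906]
Step 3: x=[2.4650 9.2791 14.6166] v=[-0.0622 -3.2353 1.0757]
Max displacement = 2.5350

Answer: 2.5350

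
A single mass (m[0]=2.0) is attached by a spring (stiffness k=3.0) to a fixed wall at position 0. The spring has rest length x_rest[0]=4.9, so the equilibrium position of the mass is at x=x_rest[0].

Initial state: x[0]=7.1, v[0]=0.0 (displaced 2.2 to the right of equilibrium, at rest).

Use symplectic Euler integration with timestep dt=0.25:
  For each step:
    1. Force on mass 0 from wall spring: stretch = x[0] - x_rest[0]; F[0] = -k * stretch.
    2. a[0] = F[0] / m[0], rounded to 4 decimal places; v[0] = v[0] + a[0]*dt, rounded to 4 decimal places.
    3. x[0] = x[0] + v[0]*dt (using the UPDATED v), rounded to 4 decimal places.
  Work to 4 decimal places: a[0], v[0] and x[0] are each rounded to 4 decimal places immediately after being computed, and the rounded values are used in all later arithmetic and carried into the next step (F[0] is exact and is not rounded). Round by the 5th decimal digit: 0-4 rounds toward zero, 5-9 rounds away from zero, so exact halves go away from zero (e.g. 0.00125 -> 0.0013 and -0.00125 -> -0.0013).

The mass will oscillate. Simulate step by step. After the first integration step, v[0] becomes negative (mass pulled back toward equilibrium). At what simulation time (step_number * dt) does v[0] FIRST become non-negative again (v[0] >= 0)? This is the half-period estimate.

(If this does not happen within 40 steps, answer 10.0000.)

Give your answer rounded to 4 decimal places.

Answer: 2.7500

Derivation:
Step 0: x=[7.1000] v=[0.0000]
Step 1: x=[6.8938] v=[-0.8250]
Step 2: x=[6.5006] v=[-1.5727]
Step 3: x=[5.9574] v=[-2.1729]
Step 4: x=[5.3151] v=[-2.5694]
Step 5: x=[4.6338] v=[-2.7251]
Step 6: x=[3.9775] v=[-2.6253]
Step 7: x=[3.4077] v=[-2.2794]
Step 8: x=[2.9778] v=[-1.7198]
Step 9: x=[2.7281] v=[-0.9990]
Step 10: x=[2.6820] v=[-0.1845]
Step 11: x=[2.8438] v=[0.6473]
First v>=0 after going negative at step 11, time=2.7500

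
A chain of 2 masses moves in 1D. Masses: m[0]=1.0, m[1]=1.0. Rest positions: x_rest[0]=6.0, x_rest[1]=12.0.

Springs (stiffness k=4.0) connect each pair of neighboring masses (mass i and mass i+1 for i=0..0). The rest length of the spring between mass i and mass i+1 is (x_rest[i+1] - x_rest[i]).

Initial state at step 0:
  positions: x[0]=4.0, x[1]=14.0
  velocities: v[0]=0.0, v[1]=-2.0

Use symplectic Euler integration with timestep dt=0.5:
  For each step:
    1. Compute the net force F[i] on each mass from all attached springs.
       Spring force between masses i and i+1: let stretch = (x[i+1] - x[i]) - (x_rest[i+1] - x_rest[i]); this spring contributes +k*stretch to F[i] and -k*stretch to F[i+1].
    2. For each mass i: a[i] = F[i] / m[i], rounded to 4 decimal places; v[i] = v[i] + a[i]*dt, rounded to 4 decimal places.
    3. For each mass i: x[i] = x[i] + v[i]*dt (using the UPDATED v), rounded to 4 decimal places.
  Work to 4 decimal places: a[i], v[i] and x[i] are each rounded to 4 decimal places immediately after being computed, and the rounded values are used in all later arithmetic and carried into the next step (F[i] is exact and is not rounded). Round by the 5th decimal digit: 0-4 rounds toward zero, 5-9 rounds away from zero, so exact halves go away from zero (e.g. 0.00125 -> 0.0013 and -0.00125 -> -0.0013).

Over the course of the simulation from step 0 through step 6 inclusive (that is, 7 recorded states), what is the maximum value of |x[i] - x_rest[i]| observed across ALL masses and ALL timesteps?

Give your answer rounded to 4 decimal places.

Step 0: x=[4.0000 14.0000] v=[0.0000 -2.0000]
Step 1: x=[8.0000 9.0000] v=[8.0000 -10.0000]
Step 2: x=[7.0000 9.0000] v=[-2.0000 0.0000]
Step 3: x=[2.0000 13.0000] v=[-10.0000 8.0000]
Step 4: x=[2.0000 12.0000] v=[0.0000 -2.0000]
Step 5: x=[6.0000 7.0000] v=[8.0000 -10.0000]
Step 6: x=[5.0000 7.0000] v=[-2.0000 0.0000]
Max displacement = 5.0000

Answer: 5.0000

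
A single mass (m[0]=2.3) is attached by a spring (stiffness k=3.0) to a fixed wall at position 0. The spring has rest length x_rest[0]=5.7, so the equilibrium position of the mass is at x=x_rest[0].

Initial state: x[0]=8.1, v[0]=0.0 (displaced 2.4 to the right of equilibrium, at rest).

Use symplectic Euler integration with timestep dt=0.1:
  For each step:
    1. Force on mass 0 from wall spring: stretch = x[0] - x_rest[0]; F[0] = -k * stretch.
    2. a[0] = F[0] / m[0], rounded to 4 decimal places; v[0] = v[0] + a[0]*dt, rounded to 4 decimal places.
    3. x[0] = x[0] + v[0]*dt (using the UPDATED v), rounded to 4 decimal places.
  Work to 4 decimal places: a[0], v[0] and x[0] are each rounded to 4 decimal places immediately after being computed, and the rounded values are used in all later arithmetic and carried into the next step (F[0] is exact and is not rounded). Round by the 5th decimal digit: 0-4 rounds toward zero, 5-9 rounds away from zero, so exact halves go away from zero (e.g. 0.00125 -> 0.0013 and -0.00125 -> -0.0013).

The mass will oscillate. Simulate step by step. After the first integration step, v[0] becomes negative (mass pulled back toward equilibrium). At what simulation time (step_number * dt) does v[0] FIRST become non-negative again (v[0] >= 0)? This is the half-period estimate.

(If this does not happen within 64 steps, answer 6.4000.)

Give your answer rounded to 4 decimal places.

Step 0: x=[8.1000] v=[0.0000]
Step 1: x=[8.0687] v=[-0.3130]
Step 2: x=[8.0065] v=[-0.6220]
Step 3: x=[7.9142] v=[-0.9229]
Step 4: x=[7.7930] v=[-1.2117]
Step 5: x=[7.6445] v=[-1.4847]
Step 6: x=[7.4707] v=[-1.7383]
Step 7: x=[7.2738] v=[-1.9693]
Step 8: x=[7.0563] v=[-2.1746]
Step 9: x=[6.8212] v=[-2.3515]
Step 10: x=[6.5714] v=[-2.4977]
Step 11: x=[6.3103] v=[-2.6114]
Step 12: x=[6.0412] v=[-2.6910]
Step 13: x=[5.7677] v=[-2.7355]
Step 14: x=[5.4933] v=[-2.7443]
Step 15: x=[5.2216] v=[-2.7173]
Step 16: x=[4.9561] v=[-2.6549]
Step 17: x=[4.7003] v=[-2.5579]
Step 18: x=[4.4576] v=[-2.4275]
Step 19: x=[4.2311] v=[-2.2655]
Step 20: x=[4.0237] v=[-2.0739]
Step 21: x=[3.8382] v=[-1.8553]
Step 22: x=[3.6770] v=[-1.6125]
Step 23: x=[3.5421] v=[-1.3486]
Step 24: x=[3.4354] v=[-1.0671]
Step 25: x=[3.3582] v=[-0.7717]
Step 26: x=[3.3116] v=[-0.4663]
Step 27: x=[3.2961] v=[-0.1548]
Step 28: x=[3.3120] v=[0.1588]
First v>=0 after going negative at step 28, time=2.8000

Answer: 2.8000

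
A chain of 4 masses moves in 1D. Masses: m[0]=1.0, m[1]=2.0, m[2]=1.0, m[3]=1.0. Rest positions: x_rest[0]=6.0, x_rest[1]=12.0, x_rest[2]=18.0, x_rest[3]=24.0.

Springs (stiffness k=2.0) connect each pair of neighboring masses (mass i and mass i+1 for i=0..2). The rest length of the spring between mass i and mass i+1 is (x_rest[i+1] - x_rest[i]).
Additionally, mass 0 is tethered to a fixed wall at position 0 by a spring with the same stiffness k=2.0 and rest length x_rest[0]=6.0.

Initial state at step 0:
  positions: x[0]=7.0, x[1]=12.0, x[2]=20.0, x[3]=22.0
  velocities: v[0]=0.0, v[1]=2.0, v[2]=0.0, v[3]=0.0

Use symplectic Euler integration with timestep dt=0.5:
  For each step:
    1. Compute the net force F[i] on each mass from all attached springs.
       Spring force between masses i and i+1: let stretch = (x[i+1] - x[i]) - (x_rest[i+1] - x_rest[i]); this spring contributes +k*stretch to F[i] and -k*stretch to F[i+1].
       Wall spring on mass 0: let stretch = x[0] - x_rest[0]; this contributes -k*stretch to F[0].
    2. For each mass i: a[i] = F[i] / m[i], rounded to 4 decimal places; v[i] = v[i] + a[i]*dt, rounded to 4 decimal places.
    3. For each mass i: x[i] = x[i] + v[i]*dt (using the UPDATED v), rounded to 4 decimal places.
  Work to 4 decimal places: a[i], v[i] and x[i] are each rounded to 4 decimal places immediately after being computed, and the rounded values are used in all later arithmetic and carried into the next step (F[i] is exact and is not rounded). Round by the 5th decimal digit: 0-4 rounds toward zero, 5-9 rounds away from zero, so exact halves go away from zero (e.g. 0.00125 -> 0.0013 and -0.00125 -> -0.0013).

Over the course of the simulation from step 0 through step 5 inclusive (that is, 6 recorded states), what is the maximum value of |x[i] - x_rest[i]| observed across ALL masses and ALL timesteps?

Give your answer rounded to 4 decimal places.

Answer: 4.1563

Derivation:
Step 0: x=[7.0000 12.0000 20.0000 22.0000] v=[0.0000 2.0000 0.0000 0.0000]
Step 1: x=[6.0000 13.7500 17.0000 24.0000] v=[-2.0000 3.5000 -6.0000 4.0000]
Step 2: x=[5.8750 14.3750 15.8750 25.5000] v=[-0.2500 1.2500 -2.2500 3.0000]
Step 3: x=[7.0625 13.2500 18.8125 25.1875] v=[2.3750 -2.2500 5.8750 -0.6250]
Step 4: x=[7.8125 11.9688 22.1563 24.6875] v=[1.5000 -2.5625 6.6875 -1.0000]
Step 5: x=[6.7344 12.1954 21.6719 25.9219] v=[-2.1562 0.4531 -0.9688 2.4688]
Max displacement = 4.1563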